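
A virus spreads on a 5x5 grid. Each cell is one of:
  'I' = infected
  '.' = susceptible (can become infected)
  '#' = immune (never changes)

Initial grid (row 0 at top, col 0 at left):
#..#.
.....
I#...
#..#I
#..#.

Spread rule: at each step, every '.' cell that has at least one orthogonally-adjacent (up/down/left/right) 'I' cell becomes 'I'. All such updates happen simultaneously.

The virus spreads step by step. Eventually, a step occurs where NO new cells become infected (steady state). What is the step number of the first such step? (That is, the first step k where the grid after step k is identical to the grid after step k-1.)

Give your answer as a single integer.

Answer: 7

Derivation:
Step 0 (initial): 2 infected
Step 1: +3 new -> 5 infected
Step 2: +3 new -> 8 infected
Step 3: +5 new -> 13 infected
Step 4: +2 new -> 15 infected
Step 5: +2 new -> 17 infected
Step 6: +1 new -> 18 infected
Step 7: +0 new -> 18 infected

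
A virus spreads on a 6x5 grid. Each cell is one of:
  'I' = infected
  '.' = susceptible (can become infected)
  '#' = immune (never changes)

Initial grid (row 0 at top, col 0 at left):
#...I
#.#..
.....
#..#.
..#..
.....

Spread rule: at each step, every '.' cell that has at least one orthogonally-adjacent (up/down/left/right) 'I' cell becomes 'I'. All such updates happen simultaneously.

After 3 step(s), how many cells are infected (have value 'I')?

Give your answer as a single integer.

Step 0 (initial): 1 infected
Step 1: +2 new -> 3 infected
Step 2: +3 new -> 6 infected
Step 3: +3 new -> 9 infected

Answer: 9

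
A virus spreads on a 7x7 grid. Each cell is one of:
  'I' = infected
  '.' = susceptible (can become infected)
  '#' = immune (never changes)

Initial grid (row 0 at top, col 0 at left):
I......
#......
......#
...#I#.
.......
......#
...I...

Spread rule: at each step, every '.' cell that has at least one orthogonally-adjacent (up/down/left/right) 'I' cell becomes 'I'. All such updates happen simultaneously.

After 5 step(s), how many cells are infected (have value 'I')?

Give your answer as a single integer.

Answer: 44

Derivation:
Step 0 (initial): 3 infected
Step 1: +6 new -> 9 infected
Step 2: +11 new -> 20 infected
Step 3: +13 new -> 33 infected
Step 4: +8 new -> 41 infected
Step 5: +3 new -> 44 infected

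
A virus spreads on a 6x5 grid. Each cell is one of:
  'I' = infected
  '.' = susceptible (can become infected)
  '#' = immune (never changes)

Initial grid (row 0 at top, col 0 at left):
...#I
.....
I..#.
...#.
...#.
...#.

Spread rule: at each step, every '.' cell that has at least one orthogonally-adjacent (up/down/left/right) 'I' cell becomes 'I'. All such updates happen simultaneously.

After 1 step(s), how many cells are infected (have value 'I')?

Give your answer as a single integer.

Step 0 (initial): 2 infected
Step 1: +4 new -> 6 infected

Answer: 6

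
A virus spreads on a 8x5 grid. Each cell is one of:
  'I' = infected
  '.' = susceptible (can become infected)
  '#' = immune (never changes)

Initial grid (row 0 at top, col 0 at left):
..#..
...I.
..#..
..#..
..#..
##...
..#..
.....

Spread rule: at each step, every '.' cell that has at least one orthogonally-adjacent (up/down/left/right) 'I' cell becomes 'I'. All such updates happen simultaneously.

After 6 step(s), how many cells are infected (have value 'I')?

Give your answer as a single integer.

Step 0 (initial): 1 infected
Step 1: +4 new -> 5 infected
Step 2: +4 new -> 9 infected
Step 3: +5 new -> 14 infected
Step 4: +5 new -> 19 infected
Step 5: +5 new -> 24 infected
Step 6: +3 new -> 27 infected

Answer: 27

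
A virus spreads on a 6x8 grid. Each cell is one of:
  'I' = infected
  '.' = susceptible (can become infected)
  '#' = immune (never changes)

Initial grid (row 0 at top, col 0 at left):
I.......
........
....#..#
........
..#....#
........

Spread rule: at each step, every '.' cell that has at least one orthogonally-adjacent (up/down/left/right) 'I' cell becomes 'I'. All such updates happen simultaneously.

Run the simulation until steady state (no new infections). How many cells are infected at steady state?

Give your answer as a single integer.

Answer: 44

Derivation:
Step 0 (initial): 1 infected
Step 1: +2 new -> 3 infected
Step 2: +3 new -> 6 infected
Step 3: +4 new -> 10 infected
Step 4: +5 new -> 15 infected
Step 5: +6 new -> 21 infected
Step 6: +4 new -> 25 infected
Step 7: +6 new -> 31 infected
Step 8: +5 new -> 36 infected
Step 9: +3 new -> 39 infected
Step 10: +3 new -> 42 infected
Step 11: +1 new -> 43 infected
Step 12: +1 new -> 44 infected
Step 13: +0 new -> 44 infected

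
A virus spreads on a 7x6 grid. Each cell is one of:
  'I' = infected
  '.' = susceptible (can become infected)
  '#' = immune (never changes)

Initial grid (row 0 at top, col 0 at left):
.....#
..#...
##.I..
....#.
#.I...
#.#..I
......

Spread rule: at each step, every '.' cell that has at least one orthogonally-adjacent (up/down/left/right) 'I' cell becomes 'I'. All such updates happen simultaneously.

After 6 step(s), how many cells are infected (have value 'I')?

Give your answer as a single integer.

Answer: 34

Derivation:
Step 0 (initial): 3 infected
Step 1: +10 new -> 13 infected
Step 2: +9 new -> 22 infected
Step 3: +6 new -> 28 infected
Step 4: +3 new -> 31 infected
Step 5: +2 new -> 33 infected
Step 6: +1 new -> 34 infected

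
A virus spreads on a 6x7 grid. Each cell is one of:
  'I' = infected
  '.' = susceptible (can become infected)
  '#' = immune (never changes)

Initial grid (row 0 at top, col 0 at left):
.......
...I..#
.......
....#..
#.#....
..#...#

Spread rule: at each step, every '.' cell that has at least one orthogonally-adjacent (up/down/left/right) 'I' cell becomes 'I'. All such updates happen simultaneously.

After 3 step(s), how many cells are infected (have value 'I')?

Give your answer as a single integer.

Step 0 (initial): 1 infected
Step 1: +4 new -> 5 infected
Step 2: +7 new -> 12 infected
Step 3: +7 new -> 19 infected

Answer: 19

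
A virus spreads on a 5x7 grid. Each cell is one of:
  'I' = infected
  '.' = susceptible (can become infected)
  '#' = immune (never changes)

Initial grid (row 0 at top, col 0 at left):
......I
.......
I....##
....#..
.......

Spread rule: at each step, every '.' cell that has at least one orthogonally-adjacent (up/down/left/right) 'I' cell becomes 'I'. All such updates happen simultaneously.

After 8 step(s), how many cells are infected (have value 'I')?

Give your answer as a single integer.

Step 0 (initial): 2 infected
Step 1: +5 new -> 7 infected
Step 2: +7 new -> 14 infected
Step 3: +7 new -> 21 infected
Step 4: +5 new -> 26 infected
Step 5: +1 new -> 27 infected
Step 6: +1 new -> 28 infected
Step 7: +1 new -> 29 infected
Step 8: +2 new -> 31 infected

Answer: 31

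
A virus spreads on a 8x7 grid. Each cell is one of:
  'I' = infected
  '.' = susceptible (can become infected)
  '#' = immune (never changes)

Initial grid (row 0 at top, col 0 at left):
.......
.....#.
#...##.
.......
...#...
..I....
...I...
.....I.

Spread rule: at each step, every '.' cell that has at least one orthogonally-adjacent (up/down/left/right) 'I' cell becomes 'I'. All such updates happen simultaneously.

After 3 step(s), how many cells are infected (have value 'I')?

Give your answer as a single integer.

Step 0 (initial): 3 infected
Step 1: +9 new -> 12 infected
Step 2: +8 new -> 20 infected
Step 3: +9 new -> 29 infected

Answer: 29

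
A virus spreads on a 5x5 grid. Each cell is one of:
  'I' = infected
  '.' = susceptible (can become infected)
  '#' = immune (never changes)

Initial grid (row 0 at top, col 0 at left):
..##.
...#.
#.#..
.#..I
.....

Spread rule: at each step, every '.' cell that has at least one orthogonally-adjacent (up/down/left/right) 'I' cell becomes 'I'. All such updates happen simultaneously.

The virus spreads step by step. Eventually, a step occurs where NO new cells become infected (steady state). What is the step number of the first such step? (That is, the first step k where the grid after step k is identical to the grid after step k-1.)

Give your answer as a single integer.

Answer: 7

Derivation:
Step 0 (initial): 1 infected
Step 1: +3 new -> 4 infected
Step 2: +4 new -> 8 infected
Step 3: +2 new -> 10 infected
Step 4: +1 new -> 11 infected
Step 5: +1 new -> 12 infected
Step 6: +1 new -> 13 infected
Step 7: +0 new -> 13 infected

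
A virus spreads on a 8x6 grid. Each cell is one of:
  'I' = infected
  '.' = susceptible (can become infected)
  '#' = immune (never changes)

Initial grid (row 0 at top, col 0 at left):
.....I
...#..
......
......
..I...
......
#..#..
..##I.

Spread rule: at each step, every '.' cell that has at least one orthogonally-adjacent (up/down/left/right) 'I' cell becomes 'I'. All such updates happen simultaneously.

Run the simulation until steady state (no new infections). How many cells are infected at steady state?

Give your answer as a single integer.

Answer: 43

Derivation:
Step 0 (initial): 3 infected
Step 1: +8 new -> 11 infected
Step 2: +13 new -> 24 infected
Step 3: +12 new -> 36 infected
Step 4: +4 new -> 40 infected
Step 5: +3 new -> 43 infected
Step 6: +0 new -> 43 infected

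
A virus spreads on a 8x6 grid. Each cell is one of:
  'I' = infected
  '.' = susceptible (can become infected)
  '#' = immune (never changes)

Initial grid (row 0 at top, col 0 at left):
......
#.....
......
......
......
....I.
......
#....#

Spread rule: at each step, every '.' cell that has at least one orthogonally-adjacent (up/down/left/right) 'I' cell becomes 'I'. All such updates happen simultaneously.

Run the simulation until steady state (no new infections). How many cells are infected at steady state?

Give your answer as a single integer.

Step 0 (initial): 1 infected
Step 1: +4 new -> 5 infected
Step 2: +7 new -> 12 infected
Step 3: +7 new -> 19 infected
Step 4: +8 new -> 27 infected
Step 5: +8 new -> 35 infected
Step 6: +5 new -> 40 infected
Step 7: +3 new -> 43 infected
Step 8: +1 new -> 44 infected
Step 9: +1 new -> 45 infected
Step 10: +0 new -> 45 infected

Answer: 45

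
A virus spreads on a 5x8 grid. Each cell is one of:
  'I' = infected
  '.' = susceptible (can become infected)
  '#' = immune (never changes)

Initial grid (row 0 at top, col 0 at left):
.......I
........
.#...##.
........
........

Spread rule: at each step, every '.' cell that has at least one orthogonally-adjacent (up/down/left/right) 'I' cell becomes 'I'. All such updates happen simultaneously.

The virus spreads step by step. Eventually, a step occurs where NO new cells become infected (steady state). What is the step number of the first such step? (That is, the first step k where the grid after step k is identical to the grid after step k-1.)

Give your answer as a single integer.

Step 0 (initial): 1 infected
Step 1: +2 new -> 3 infected
Step 2: +3 new -> 6 infected
Step 3: +3 new -> 9 infected
Step 4: +4 new -> 13 infected
Step 5: +5 new -> 18 infected
Step 6: +5 new -> 23 infected
Step 7: +5 new -> 28 infected
Step 8: +3 new -> 31 infected
Step 9: +3 new -> 34 infected
Step 10: +2 new -> 36 infected
Step 11: +1 new -> 37 infected
Step 12: +0 new -> 37 infected

Answer: 12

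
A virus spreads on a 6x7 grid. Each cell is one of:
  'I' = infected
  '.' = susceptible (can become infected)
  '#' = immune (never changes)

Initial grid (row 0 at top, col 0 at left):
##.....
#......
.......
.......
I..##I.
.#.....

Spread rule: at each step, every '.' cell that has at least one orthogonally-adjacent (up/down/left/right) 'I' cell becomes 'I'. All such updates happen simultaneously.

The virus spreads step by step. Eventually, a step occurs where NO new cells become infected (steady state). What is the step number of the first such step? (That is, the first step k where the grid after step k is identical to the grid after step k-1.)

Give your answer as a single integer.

Step 0 (initial): 2 infected
Step 1: +6 new -> 8 infected
Step 2: +8 new -> 16 infected
Step 3: +8 new -> 24 infected
Step 4: +6 new -> 30 infected
Step 5: +4 new -> 34 infected
Step 6: +2 new -> 36 infected
Step 7: +0 new -> 36 infected

Answer: 7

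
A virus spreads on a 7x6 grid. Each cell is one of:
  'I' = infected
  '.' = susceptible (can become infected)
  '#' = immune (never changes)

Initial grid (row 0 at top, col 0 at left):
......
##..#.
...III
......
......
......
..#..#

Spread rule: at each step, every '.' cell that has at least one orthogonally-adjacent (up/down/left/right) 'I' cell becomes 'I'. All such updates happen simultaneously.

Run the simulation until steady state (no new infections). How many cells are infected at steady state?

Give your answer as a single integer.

Step 0 (initial): 3 infected
Step 1: +6 new -> 9 infected
Step 2: +8 new -> 17 infected
Step 3: +8 new -> 25 infected
Step 4: +6 new -> 31 infected
Step 5: +3 new -> 34 infected
Step 6: +2 new -> 36 infected
Step 7: +1 new -> 37 infected
Step 8: +0 new -> 37 infected

Answer: 37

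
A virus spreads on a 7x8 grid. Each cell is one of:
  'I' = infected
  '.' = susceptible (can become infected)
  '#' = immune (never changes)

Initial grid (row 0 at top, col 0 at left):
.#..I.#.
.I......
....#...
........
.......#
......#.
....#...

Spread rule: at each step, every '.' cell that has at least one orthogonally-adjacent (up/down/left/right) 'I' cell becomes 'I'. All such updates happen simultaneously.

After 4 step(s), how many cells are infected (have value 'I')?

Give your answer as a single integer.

Answer: 28

Derivation:
Step 0 (initial): 2 infected
Step 1: +6 new -> 8 infected
Step 2: +7 new -> 15 infected
Step 3: +6 new -> 21 infected
Step 4: +7 new -> 28 infected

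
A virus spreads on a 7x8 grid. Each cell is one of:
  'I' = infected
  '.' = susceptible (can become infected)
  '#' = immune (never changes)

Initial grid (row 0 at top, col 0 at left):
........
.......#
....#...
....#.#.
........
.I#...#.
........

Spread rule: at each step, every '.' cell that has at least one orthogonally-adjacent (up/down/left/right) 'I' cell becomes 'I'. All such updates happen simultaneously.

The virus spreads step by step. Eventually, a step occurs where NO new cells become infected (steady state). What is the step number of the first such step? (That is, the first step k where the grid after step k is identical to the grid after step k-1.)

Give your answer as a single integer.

Step 0 (initial): 1 infected
Step 1: +3 new -> 4 infected
Step 2: +5 new -> 9 infected
Step 3: +5 new -> 14 infected
Step 4: +7 new -> 21 infected
Step 5: +7 new -> 28 infected
Step 6: +7 new -> 35 infected
Step 7: +5 new -> 40 infected
Step 8: +5 new -> 45 infected
Step 9: +3 new -> 48 infected
Step 10: +1 new -> 49 infected
Step 11: +1 new -> 50 infected
Step 12: +0 new -> 50 infected

Answer: 12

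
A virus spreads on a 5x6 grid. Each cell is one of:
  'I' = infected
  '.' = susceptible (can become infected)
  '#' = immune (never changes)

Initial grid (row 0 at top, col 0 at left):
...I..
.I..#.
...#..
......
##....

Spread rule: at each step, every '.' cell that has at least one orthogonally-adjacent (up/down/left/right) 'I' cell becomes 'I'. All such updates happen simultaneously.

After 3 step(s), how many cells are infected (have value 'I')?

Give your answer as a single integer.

Answer: 17

Derivation:
Step 0 (initial): 2 infected
Step 1: +7 new -> 9 infected
Step 2: +5 new -> 14 infected
Step 3: +3 new -> 17 infected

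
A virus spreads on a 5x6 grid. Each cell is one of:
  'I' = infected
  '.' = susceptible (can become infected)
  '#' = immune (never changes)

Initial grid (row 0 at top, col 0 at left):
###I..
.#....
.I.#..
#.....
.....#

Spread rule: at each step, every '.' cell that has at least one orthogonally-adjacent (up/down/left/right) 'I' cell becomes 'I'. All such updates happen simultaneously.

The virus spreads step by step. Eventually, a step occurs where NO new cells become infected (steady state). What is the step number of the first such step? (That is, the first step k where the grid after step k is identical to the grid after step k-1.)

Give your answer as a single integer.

Answer: 6

Derivation:
Step 0 (initial): 2 infected
Step 1: +5 new -> 7 infected
Step 2: +6 new -> 13 infected
Step 3: +5 new -> 18 infected
Step 4: +3 new -> 21 infected
Step 5: +2 new -> 23 infected
Step 6: +0 new -> 23 infected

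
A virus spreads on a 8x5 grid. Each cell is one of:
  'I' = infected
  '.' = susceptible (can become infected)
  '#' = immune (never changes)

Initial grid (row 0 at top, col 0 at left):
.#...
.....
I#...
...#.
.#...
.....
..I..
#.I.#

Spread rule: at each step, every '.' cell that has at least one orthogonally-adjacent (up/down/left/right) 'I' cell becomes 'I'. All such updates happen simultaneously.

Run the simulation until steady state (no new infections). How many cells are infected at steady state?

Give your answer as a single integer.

Answer: 34

Derivation:
Step 0 (initial): 3 infected
Step 1: +7 new -> 10 infected
Step 2: +9 new -> 19 infected
Step 3: +5 new -> 24 infected
Step 4: +4 new -> 28 infected
Step 5: +4 new -> 32 infected
Step 6: +2 new -> 34 infected
Step 7: +0 new -> 34 infected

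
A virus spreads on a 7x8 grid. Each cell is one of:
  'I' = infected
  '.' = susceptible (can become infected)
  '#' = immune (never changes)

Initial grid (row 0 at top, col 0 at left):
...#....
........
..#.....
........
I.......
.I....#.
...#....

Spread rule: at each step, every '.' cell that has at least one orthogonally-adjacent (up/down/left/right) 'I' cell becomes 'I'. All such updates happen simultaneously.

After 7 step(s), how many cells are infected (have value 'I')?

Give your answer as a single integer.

Answer: 41

Derivation:
Step 0 (initial): 2 infected
Step 1: +5 new -> 7 infected
Step 2: +6 new -> 13 infected
Step 3: +5 new -> 18 infected
Step 4: +6 new -> 24 infected
Step 5: +6 new -> 30 infected
Step 6: +6 new -> 36 infected
Step 7: +5 new -> 41 infected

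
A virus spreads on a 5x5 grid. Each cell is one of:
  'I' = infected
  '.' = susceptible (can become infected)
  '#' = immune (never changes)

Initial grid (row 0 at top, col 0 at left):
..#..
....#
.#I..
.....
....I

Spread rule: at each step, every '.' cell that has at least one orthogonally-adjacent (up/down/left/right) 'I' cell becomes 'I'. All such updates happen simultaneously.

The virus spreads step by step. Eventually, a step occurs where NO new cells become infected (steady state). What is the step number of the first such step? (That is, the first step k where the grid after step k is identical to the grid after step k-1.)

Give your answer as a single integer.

Answer: 5

Derivation:
Step 0 (initial): 2 infected
Step 1: +5 new -> 7 infected
Step 2: +6 new -> 13 infected
Step 3: +5 new -> 18 infected
Step 4: +4 new -> 22 infected
Step 5: +0 new -> 22 infected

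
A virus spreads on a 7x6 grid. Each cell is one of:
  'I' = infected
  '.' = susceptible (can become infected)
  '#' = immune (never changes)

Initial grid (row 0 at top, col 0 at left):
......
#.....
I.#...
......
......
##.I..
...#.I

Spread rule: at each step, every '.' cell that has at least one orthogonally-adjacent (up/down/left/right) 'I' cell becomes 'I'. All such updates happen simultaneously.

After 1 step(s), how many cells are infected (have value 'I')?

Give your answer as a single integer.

Step 0 (initial): 3 infected
Step 1: +7 new -> 10 infected

Answer: 10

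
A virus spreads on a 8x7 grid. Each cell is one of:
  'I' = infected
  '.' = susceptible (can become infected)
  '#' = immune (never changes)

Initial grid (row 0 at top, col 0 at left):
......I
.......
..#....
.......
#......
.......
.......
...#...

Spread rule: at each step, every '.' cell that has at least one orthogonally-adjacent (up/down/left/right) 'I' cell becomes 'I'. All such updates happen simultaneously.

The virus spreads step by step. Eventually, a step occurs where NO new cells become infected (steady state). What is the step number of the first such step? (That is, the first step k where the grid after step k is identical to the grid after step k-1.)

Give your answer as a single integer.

Answer: 14

Derivation:
Step 0 (initial): 1 infected
Step 1: +2 new -> 3 infected
Step 2: +3 new -> 6 infected
Step 3: +4 new -> 10 infected
Step 4: +5 new -> 15 infected
Step 5: +6 new -> 21 infected
Step 6: +6 new -> 27 infected
Step 7: +7 new -> 34 infected
Step 8: +6 new -> 40 infected
Step 9: +5 new -> 45 infected
Step 10: +2 new -> 47 infected
Step 11: +3 new -> 50 infected
Step 12: +2 new -> 52 infected
Step 13: +1 new -> 53 infected
Step 14: +0 new -> 53 infected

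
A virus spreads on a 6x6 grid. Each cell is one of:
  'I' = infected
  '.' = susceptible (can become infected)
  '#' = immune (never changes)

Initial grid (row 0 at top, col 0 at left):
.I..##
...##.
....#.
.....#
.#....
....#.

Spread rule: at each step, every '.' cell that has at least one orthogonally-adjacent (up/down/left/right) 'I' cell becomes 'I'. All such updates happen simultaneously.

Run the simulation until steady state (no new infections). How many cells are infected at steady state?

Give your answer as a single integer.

Step 0 (initial): 1 infected
Step 1: +3 new -> 4 infected
Step 2: +4 new -> 8 infected
Step 3: +3 new -> 11 infected
Step 4: +3 new -> 14 infected
Step 5: +3 new -> 17 infected
Step 6: +4 new -> 21 infected
Step 7: +3 new -> 24 infected
Step 8: +1 new -> 25 infected
Step 9: +1 new -> 26 infected
Step 10: +0 new -> 26 infected

Answer: 26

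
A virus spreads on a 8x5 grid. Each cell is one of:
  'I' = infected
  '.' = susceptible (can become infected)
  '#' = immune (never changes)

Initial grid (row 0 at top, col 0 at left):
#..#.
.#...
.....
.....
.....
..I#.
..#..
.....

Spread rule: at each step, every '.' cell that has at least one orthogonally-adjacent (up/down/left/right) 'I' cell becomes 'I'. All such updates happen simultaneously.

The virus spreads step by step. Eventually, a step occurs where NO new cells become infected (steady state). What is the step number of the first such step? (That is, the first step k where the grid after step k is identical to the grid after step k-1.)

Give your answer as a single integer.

Answer: 8

Derivation:
Step 0 (initial): 1 infected
Step 1: +2 new -> 3 infected
Step 2: +5 new -> 8 infected
Step 3: +7 new -> 15 infected
Step 4: +8 new -> 23 infected
Step 5: +6 new -> 29 infected
Step 6: +5 new -> 34 infected
Step 7: +1 new -> 35 infected
Step 8: +0 new -> 35 infected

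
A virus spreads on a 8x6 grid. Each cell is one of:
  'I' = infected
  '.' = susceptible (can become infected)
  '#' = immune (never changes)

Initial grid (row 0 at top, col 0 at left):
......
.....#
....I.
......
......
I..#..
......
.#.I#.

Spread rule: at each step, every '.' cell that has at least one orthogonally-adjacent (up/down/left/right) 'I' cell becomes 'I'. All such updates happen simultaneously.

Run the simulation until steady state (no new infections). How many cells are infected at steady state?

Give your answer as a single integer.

Step 0 (initial): 3 infected
Step 1: +9 new -> 12 infected
Step 2: +13 new -> 25 infected
Step 3: +12 new -> 37 infected
Step 4: +5 new -> 42 infected
Step 5: +2 new -> 44 infected
Step 6: +0 new -> 44 infected

Answer: 44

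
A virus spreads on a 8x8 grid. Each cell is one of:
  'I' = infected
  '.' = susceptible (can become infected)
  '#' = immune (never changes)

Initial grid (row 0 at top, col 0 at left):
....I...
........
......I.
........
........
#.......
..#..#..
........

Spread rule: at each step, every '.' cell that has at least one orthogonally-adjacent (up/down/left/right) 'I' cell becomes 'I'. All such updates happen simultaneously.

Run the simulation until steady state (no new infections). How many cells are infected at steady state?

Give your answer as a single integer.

Step 0 (initial): 2 infected
Step 1: +7 new -> 9 infected
Step 2: +9 new -> 18 infected
Step 3: +8 new -> 26 infected
Step 4: +8 new -> 34 infected
Step 5: +7 new -> 41 infected
Step 6: +7 new -> 48 infected
Step 7: +5 new -> 53 infected
Step 8: +3 new -> 56 infected
Step 9: +2 new -> 58 infected
Step 10: +2 new -> 60 infected
Step 11: +1 new -> 61 infected
Step 12: +0 new -> 61 infected

Answer: 61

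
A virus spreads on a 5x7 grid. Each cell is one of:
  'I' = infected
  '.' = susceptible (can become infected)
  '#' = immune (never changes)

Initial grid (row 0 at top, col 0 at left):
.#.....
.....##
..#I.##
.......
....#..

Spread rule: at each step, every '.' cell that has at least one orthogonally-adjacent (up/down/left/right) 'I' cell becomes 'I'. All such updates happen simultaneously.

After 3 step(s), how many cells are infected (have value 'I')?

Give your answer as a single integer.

Answer: 16

Derivation:
Step 0 (initial): 1 infected
Step 1: +3 new -> 4 infected
Step 2: +6 new -> 10 infected
Step 3: +6 new -> 16 infected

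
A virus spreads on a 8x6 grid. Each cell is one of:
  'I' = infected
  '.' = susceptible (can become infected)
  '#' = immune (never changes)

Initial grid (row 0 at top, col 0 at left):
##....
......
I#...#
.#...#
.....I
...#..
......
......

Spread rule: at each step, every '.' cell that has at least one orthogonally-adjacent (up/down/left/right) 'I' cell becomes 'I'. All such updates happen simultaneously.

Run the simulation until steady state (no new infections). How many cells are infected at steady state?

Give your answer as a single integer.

Step 0 (initial): 2 infected
Step 1: +4 new -> 6 infected
Step 2: +6 new -> 12 infected
Step 3: +8 new -> 20 infected
Step 4: +11 new -> 31 infected
Step 5: +7 new -> 38 infected
Step 6: +3 new -> 41 infected
Step 7: +0 new -> 41 infected

Answer: 41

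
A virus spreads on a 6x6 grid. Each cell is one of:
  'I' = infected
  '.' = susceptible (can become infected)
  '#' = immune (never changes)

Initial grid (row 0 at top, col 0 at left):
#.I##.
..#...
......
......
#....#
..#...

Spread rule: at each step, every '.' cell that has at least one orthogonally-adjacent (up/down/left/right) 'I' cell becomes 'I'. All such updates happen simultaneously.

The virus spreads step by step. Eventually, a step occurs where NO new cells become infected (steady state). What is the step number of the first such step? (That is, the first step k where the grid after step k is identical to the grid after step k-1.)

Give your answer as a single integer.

Step 0 (initial): 1 infected
Step 1: +1 new -> 2 infected
Step 2: +1 new -> 3 infected
Step 3: +2 new -> 5 infected
Step 4: +3 new -> 8 infected
Step 5: +4 new -> 12 infected
Step 6: +5 new -> 17 infected
Step 7: +5 new -> 22 infected
Step 8: +4 new -> 26 infected
Step 9: +2 new -> 28 infected
Step 10: +1 new -> 29 infected
Step 11: +0 new -> 29 infected

Answer: 11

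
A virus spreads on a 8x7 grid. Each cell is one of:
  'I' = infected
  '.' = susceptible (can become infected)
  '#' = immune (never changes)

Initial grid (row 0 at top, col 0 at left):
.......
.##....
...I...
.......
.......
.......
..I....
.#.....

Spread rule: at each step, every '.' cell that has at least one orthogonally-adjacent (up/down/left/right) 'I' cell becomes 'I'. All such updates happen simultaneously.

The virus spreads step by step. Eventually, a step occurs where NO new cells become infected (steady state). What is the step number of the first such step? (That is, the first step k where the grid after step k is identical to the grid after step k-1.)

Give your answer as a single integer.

Step 0 (initial): 2 infected
Step 1: +8 new -> 10 infected
Step 2: +13 new -> 23 infected
Step 3: +14 new -> 37 infected
Step 4: +11 new -> 48 infected
Step 5: +5 new -> 53 infected
Step 6: +0 new -> 53 infected

Answer: 6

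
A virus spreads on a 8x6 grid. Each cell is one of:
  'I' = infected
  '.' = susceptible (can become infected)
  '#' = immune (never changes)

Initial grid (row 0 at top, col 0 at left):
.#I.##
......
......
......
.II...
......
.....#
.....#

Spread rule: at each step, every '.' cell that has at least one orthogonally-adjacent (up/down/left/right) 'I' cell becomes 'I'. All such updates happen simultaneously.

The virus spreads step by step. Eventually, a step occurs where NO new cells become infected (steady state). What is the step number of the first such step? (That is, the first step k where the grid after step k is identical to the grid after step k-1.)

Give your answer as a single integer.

Answer: 6

Derivation:
Step 0 (initial): 3 infected
Step 1: +8 new -> 11 infected
Step 2: +11 new -> 22 infected
Step 3: +11 new -> 33 infected
Step 4: +8 new -> 41 infected
Step 5: +2 new -> 43 infected
Step 6: +0 new -> 43 infected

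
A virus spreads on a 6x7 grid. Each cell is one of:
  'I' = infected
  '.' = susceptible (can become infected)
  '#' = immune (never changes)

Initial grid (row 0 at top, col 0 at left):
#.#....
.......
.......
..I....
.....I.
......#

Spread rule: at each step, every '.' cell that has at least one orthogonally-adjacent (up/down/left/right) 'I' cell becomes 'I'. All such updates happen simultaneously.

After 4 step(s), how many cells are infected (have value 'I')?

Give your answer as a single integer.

Answer: 37

Derivation:
Step 0 (initial): 2 infected
Step 1: +8 new -> 10 infected
Step 2: +11 new -> 21 infected
Step 3: +9 new -> 30 infected
Step 4: +7 new -> 37 infected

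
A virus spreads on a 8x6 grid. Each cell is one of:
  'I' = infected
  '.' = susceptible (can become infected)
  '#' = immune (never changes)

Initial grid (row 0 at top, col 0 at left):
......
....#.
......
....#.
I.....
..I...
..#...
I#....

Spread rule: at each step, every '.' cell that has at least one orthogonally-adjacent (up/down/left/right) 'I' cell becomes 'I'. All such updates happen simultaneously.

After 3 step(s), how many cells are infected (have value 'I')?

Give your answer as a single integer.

Answer: 25

Derivation:
Step 0 (initial): 3 infected
Step 1: +7 new -> 10 infected
Step 2: +7 new -> 17 infected
Step 3: +8 new -> 25 infected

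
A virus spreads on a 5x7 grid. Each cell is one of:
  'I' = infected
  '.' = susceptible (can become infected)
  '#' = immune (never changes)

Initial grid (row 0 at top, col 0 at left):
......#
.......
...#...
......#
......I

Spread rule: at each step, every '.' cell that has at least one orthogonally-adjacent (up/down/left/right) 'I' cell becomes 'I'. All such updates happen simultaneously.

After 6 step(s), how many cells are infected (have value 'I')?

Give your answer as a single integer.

Answer: 22

Derivation:
Step 0 (initial): 1 infected
Step 1: +1 new -> 2 infected
Step 2: +2 new -> 4 infected
Step 3: +3 new -> 7 infected
Step 4: +5 new -> 12 infected
Step 5: +5 new -> 17 infected
Step 6: +5 new -> 22 infected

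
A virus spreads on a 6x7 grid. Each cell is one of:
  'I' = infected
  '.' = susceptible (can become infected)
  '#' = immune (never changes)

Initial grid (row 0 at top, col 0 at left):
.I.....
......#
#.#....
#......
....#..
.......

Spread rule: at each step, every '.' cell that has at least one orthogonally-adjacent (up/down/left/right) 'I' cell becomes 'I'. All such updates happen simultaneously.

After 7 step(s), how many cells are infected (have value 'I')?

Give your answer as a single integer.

Step 0 (initial): 1 infected
Step 1: +3 new -> 4 infected
Step 2: +4 new -> 8 infected
Step 3: +3 new -> 11 infected
Step 4: +5 new -> 16 infected
Step 5: +7 new -> 23 infected
Step 6: +5 new -> 28 infected
Step 7: +3 new -> 31 infected

Answer: 31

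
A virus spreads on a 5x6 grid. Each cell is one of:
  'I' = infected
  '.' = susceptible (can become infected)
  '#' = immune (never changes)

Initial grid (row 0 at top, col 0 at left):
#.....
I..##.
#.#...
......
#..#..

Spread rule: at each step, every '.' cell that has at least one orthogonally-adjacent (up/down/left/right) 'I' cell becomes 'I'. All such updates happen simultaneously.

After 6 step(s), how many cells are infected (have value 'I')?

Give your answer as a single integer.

Step 0 (initial): 1 infected
Step 1: +1 new -> 2 infected
Step 2: +3 new -> 5 infected
Step 3: +2 new -> 7 infected
Step 4: +4 new -> 11 infected
Step 5: +3 new -> 14 infected
Step 6: +3 new -> 17 infected

Answer: 17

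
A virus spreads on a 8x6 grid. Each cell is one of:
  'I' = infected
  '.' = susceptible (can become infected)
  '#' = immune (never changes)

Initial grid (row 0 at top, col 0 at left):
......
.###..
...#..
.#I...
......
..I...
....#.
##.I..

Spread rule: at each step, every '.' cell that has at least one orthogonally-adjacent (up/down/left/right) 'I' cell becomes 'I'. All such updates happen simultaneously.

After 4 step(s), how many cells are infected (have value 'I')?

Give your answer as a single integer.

Answer: 33

Derivation:
Step 0 (initial): 3 infected
Step 1: +9 new -> 12 infected
Step 2: +8 new -> 20 infected
Step 3: +8 new -> 28 infected
Step 4: +5 new -> 33 infected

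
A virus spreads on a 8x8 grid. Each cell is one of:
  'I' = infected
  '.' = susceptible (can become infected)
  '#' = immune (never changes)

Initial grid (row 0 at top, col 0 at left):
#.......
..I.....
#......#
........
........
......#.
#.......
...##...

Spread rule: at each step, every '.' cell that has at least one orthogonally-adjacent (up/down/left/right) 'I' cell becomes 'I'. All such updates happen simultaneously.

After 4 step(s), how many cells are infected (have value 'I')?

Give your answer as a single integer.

Answer: 26

Derivation:
Step 0 (initial): 1 infected
Step 1: +4 new -> 5 infected
Step 2: +7 new -> 12 infected
Step 3: +6 new -> 18 infected
Step 4: +8 new -> 26 infected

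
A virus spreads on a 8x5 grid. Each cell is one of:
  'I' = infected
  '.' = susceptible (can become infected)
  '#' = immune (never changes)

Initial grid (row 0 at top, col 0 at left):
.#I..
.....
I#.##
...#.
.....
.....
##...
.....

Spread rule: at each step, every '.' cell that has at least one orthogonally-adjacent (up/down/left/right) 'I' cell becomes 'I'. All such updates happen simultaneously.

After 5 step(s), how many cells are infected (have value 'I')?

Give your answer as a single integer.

Step 0 (initial): 2 infected
Step 1: +4 new -> 6 infected
Step 2: +7 new -> 13 infected
Step 3: +4 new -> 17 infected
Step 4: +2 new -> 19 infected
Step 5: +2 new -> 21 infected

Answer: 21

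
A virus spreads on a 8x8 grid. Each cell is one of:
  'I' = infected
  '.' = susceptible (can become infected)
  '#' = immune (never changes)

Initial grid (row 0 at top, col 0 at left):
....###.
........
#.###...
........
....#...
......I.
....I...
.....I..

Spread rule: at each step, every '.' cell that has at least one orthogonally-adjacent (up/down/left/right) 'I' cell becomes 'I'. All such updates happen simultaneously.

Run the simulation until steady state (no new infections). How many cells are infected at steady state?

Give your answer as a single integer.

Step 0 (initial): 3 infected
Step 1: +9 new -> 12 infected
Step 2: +8 new -> 20 infected
Step 3: +7 new -> 27 infected
Step 4: +9 new -> 36 infected
Step 5: +6 new -> 42 infected
Step 6: +4 new -> 46 infected
Step 7: +3 new -> 49 infected
Step 8: +3 new -> 52 infected
Step 9: +3 new -> 55 infected
Step 10: +1 new -> 56 infected
Step 11: +0 new -> 56 infected

Answer: 56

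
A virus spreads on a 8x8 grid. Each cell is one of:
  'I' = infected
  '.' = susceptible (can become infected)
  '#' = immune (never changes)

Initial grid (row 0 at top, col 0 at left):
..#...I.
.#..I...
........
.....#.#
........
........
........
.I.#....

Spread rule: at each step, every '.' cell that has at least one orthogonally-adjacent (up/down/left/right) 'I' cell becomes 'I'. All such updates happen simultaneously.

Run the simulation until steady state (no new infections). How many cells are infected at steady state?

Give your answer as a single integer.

Answer: 59

Derivation:
Step 0 (initial): 3 infected
Step 1: +10 new -> 13 infected
Step 2: +10 new -> 23 infected
Step 3: +9 new -> 32 infected
Step 4: +11 new -> 43 infected
Step 5: +7 new -> 50 infected
Step 6: +4 new -> 54 infected
Step 7: +3 new -> 57 infected
Step 8: +2 new -> 59 infected
Step 9: +0 new -> 59 infected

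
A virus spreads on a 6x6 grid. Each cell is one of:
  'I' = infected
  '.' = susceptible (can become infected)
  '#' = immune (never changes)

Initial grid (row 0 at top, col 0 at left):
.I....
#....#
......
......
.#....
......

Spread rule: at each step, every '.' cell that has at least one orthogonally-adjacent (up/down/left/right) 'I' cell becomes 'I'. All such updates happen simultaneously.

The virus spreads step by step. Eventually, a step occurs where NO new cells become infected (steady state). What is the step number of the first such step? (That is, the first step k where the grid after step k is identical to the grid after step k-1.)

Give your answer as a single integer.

Answer: 10

Derivation:
Step 0 (initial): 1 infected
Step 1: +3 new -> 4 infected
Step 2: +3 new -> 7 infected
Step 3: +5 new -> 12 infected
Step 4: +5 new -> 17 infected
Step 5: +4 new -> 21 infected
Step 6: +5 new -> 26 infected
Step 7: +4 new -> 30 infected
Step 8: +2 new -> 32 infected
Step 9: +1 new -> 33 infected
Step 10: +0 new -> 33 infected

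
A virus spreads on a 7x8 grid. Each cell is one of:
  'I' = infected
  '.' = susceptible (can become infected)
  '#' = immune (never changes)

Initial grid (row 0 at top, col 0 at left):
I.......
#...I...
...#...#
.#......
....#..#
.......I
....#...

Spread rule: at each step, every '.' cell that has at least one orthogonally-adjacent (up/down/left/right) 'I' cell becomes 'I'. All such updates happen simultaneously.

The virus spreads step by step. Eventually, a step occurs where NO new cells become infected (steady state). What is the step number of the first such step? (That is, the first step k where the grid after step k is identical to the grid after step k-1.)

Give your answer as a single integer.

Answer: 9

Derivation:
Step 0 (initial): 3 infected
Step 1: +7 new -> 10 infected
Step 2: +11 new -> 21 infected
Step 3: +11 new -> 32 infected
Step 4: +6 new -> 38 infected
Step 5: +4 new -> 42 infected
Step 6: +4 new -> 46 infected
Step 7: +2 new -> 48 infected
Step 8: +1 new -> 49 infected
Step 9: +0 new -> 49 infected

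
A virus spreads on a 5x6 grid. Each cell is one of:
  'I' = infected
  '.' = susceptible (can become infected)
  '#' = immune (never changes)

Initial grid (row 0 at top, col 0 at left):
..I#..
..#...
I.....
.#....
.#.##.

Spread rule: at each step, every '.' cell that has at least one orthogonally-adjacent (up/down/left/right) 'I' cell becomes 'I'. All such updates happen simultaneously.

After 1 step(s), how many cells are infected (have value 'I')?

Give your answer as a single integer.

Step 0 (initial): 2 infected
Step 1: +4 new -> 6 infected

Answer: 6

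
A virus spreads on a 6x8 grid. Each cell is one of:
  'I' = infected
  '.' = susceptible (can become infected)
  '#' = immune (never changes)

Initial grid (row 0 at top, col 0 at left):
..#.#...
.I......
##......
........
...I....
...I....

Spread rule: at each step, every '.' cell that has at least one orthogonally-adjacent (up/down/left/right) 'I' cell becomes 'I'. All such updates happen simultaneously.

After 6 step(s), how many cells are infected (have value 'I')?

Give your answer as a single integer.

Answer: 43

Derivation:
Step 0 (initial): 3 infected
Step 1: +8 new -> 11 infected
Step 2: +10 new -> 21 infected
Step 3: +9 new -> 30 infected
Step 4: +6 new -> 36 infected
Step 5: +4 new -> 40 infected
Step 6: +3 new -> 43 infected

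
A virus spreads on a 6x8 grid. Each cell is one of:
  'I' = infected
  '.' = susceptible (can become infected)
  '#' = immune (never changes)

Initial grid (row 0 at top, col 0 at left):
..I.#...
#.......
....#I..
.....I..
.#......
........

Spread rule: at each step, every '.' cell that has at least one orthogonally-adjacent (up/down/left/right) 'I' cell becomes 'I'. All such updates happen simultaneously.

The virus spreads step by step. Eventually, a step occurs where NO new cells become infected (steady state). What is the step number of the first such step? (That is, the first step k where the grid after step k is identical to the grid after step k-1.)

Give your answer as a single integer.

Answer: 8

Derivation:
Step 0 (initial): 3 infected
Step 1: +8 new -> 11 infected
Step 2: +13 new -> 24 infected
Step 3: +9 new -> 33 infected
Step 4: +6 new -> 39 infected
Step 5: +2 new -> 41 infected
Step 6: +2 new -> 43 infected
Step 7: +1 new -> 44 infected
Step 8: +0 new -> 44 infected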